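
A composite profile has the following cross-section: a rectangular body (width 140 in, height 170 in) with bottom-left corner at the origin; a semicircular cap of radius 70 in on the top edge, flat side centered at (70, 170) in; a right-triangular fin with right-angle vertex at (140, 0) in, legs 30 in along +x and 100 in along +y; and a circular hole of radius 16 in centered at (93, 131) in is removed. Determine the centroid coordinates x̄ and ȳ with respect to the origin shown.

rectangular body: A = 140 × 170 = 23800.00, centroid at (70.00, 85.00).
semicircular top: A = ½π·70² = 7696.90, centroid at (70.00, 199.71).
triangular fin: A = ½·30·100 = 1500.00, centroid at (150.00, 33.33).
hole: A = −π·16² = -804.25, centroid at (93.00, 131.00).
ΣA = 32192.65 in², ΣAx̄ = 2354988.10 in³, ΣAȳ = 3504783.56 in³.
x̄ = 2354988.10/32192.65 = 73.15 in; ȳ = 3504783.56/32192.65 = 108.87 in.

x̄ = 73.15 in, ȳ = 108.87 in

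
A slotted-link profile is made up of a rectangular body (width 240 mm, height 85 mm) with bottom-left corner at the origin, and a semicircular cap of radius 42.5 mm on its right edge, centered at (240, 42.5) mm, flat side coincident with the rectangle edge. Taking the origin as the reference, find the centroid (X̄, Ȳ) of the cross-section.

X̄ = 136.85 mm, Ȳ = 42.50 mm

rectangular body: A = 240 × 85 = 20400.00, centroid at (120.00, 42.50).
semicircular end: A = ½π·42.5² = 2837.25, centroid at (258.04, 42.50).
ΣA = 23237.25 mm²
ΣAX̄ = (20400.00)(120.00) + (2837.25)(258.04) = 3180117.29 mm³
ΣAȲ = (20400.00)(42.50) + (2837.25)(42.50) = 987583.16 mm³
X̄ = 3180117.29 / 23237.25 = 136.85 mm
Ȳ = 987583.16 / 23237.25 = 42.50 mm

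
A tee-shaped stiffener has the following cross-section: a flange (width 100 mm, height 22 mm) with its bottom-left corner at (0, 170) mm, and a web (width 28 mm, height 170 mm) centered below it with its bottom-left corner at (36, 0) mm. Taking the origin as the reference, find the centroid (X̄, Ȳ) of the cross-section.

Part | A | x̄ᵢ | ȳᵢ | A·x̄ᵢ | A·ȳᵢ
web | 4760.00 | 50.00 | 85.00 | 238000.00 | 404600.00
flange | 2200.00 | 50.00 | 181.00 | 110000.00 | 398200.00
Σ | 6960.00 |  |  | 348000.00 | 802800.00
X̄ = 348000.00 / 6960.00 = 50.00 mm
Ȳ = 802800.00 / 6960.00 = 115.34 mm

X̄ = 50.00 mm, Ȳ = 115.34 mm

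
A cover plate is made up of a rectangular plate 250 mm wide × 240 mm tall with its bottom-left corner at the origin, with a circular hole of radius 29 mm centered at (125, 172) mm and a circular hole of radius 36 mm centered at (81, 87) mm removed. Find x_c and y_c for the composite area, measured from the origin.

x_c = 128.36 mm, y_c = 119.94 mm

plate: A = 250 × 240 = 60000.00, centroid at (125.00, 120.00).
hole 1: A = −π·29² = -2642.08, centroid at (125.00, 172.00).
hole 2: A = −π·36² = -4071.50, centroid at (81.00, 87.00).
ΣA = 53286.42 mm²
ΣAx_c = (60000.00)(125.00) + (-2642.08)(125.00) + (-4071.50)(81.00) = 6839948.24 mm³
ΣAy_c = (60000.00)(120.00) + (-2642.08)(172.00) + (-4071.50)(87.00) = 6391341.48 mm³
x_c = 6839948.24 / 53286.42 = 128.36 mm
y_c = 6391341.48 / 53286.42 = 119.94 mm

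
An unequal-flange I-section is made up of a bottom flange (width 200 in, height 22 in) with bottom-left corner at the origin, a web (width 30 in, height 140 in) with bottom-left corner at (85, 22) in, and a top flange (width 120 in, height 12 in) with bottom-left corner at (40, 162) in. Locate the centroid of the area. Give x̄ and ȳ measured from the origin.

x̄ = 100.00 in, ȳ = 67.40 in

bottom flange: A = 200 × 22 = 4400.00, centroid at (100.00, 11.00).
web: A = 30 × 140 = 4200.00, centroid at (100.00, 92.00).
top flange: A = 120 × 12 = 1440.00, centroid at (100.00, 168.00).
ΣA = 10040.00 in²
ΣAx̄ = (4400.00)(100.00) + (4200.00)(100.00) + (1440.00)(100.00) = 1004000.00 in³
ΣAȳ = (4400.00)(11.00) + (4200.00)(92.00) + (1440.00)(168.00) = 676720.00 in³
x̄ = 1004000.00 / 10040.00 = 100.00 in
ȳ = 676720.00 / 10040.00 = 67.40 in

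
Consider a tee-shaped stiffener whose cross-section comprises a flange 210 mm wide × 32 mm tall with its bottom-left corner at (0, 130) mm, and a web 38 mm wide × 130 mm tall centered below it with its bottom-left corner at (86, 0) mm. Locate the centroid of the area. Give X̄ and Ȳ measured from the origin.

web: A = 38 × 130 = 4940.00, centroid at (105.00, 65.00).
flange: A = 210 × 32 = 6720.00, centroid at (105.00, 146.00).
ΣA = 11660.00 mm²
ΣAX̄ = (4940.00)(105.00) + (6720.00)(105.00) = 1224300.00 mm³
ΣAȲ = (4940.00)(65.00) + (6720.00)(146.00) = 1302220.00 mm³
X̄ = 1224300.00 / 11660.00 = 105.00 mm
Ȳ = 1302220.00 / 11660.00 = 111.68 mm

X̄ = 105.00 mm, Ȳ = 111.68 mm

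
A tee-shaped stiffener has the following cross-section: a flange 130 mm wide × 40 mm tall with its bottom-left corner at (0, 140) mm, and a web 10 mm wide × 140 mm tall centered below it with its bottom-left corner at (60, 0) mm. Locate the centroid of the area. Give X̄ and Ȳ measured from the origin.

Part | A | x̄ᵢ | ȳᵢ | A·x̄ᵢ | A·ȳᵢ
web | 1400.00 | 65.00 | 70.00 | 91000.00 | 98000.00
flange | 5200.00 | 65.00 | 160.00 | 338000.00 | 832000.00
Σ | 6600.00 |  |  | 429000.00 | 930000.00
X̄ = 429000.00 / 6600.00 = 65.00 mm
Ȳ = 930000.00 / 6600.00 = 140.91 mm

X̄ = 65.00 mm, Ȳ = 140.91 mm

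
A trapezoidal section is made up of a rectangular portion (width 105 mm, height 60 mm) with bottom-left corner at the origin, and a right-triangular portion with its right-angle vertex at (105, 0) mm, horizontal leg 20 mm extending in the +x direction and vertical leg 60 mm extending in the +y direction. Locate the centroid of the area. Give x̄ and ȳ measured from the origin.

x̄ = 57.64 mm, ȳ = 29.13 mm

Part | A | x̄ᵢ | ȳᵢ | A·x̄ᵢ | A·ȳᵢ
rectangular portion | 6300.00 | 52.50 | 30.00 | 330750.00 | 189000.00
triangular portion | 600.00 | 111.67 | 20.00 | 67000.00 | 12000.00
Σ | 6900.00 |  |  | 397750.00 | 201000.00
x̄ = 397750.00 / 6900.00 = 57.64 mm
ȳ = 201000.00 / 6900.00 = 29.13 mm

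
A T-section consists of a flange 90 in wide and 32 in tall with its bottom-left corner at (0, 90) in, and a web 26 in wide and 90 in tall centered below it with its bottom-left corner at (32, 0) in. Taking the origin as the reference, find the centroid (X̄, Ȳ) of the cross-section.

X̄ = 45.00 in, Ȳ = 78.66 in

Part | A | x̄ᵢ | ȳᵢ | A·x̄ᵢ | A·ȳᵢ
web | 2340.00 | 45.00 | 45.00 | 105300.00 | 105300.00
flange | 2880.00 | 45.00 | 106.00 | 129600.00 | 305280.00
Σ | 5220.00 |  |  | 234900.00 | 410580.00
X̄ = 234900.00 / 5220.00 = 45.00 in
Ȳ = 410580.00 / 5220.00 = 78.66 in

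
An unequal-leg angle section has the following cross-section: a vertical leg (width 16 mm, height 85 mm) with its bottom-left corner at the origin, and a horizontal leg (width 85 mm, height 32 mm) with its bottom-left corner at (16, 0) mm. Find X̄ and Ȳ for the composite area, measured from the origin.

X̄ = 41.67 mm, Ȳ = 24.83 mm

vertical leg: A = 16 × 85 = 1360.00, centroid at (8.00, 42.50).
horizontal leg: A = 85 × 32 = 2720.00, centroid at (58.50, 16.00).
ΣA = 4080.00 mm², ΣAX̄ = 170000.00 mm³, ΣAȲ = 101320.00 mm³.
X̄ = 170000.00/4080.00 = 41.67 mm; Ȳ = 101320.00/4080.00 = 24.83 mm.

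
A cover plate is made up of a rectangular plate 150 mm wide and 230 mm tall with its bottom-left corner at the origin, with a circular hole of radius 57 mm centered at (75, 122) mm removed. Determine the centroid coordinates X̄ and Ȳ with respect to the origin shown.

X̄ = 75.00 mm, Ȳ = 112.06 mm

plate: A = 150 × 230 = 34500.00, centroid at (75.00, 115.00).
hole: A = −π·57² = -10207.03, centroid at (75.00, 122.00).
ΣA = 24292.97 mm²
ΣAX̄ = (34500.00)(75.00) + (-10207.03)(75.00) = 1821972.41 mm³
ΣAȲ = (34500.00)(115.00) + (-10207.03)(122.00) = 2722241.79 mm³
X̄ = 1821972.41 / 24292.97 = 75.00 mm
Ȳ = 2722241.79 / 24292.97 = 112.06 mm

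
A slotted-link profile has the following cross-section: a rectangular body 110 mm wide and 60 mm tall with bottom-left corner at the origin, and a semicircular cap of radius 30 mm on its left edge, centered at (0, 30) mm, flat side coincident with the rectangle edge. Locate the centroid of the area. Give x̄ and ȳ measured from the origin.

rectangular body: A = 110 × 60 = 6600.00, centroid at (55.00, 30.00).
semicircular end: A = ½π·30² = 1413.72, centroid at (-12.73, 30.00).
ΣA = 8013.72 mm²
ΣAx̄ = (6600.00)(55.00) + (1413.72)(-12.73) = 345000.00 mm³
ΣAȳ = (6600.00)(30.00) + (1413.72)(30.00) = 240411.50 mm³
x̄ = 345000.00 / 8013.72 = 43.05 mm
ȳ = 240411.50 / 8013.72 = 30.00 mm

x̄ = 43.05 mm, ȳ = 30.00 mm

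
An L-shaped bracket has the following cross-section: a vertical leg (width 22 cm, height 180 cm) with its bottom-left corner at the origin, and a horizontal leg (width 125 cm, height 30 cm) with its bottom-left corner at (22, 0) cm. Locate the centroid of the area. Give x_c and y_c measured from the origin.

Part | A | x̄ᵢ | ȳᵢ | A·x̄ᵢ | A·ȳᵢ
vertical leg | 3960.00 | 11.00 | 90.00 | 43560.00 | 356400.00
horizontal leg | 3750.00 | 84.50 | 15.00 | 316875.00 | 56250.00
Σ | 7710.00 |  |  | 360435.00 | 412650.00
x_c = 360435.00 / 7710.00 = 46.75 cm
y_c = 412650.00 / 7710.00 = 53.52 cm

x_c = 46.75 cm, y_c = 53.52 cm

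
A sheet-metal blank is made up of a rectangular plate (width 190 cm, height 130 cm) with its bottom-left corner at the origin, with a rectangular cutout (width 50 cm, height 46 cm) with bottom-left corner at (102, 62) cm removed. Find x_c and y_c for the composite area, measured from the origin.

plate: A = 190 × 130 = 24700.00, centroid at (95.00, 65.00).
hole: A = −(50 × 46) = -2300.00, centroid at (127.00, 85.00).
ΣA = 22400.00 cm²
ΣAx_c = (24700.00)(95.00) + (-2300.00)(127.00) = 2054400.00 cm³
ΣAy_c = (24700.00)(65.00) + (-2300.00)(85.00) = 1410000.00 cm³
x_c = 2054400.00 / 22400.00 = 91.71 cm
y_c = 1410000.00 / 22400.00 = 62.95 cm

x_c = 91.71 cm, y_c = 62.95 cm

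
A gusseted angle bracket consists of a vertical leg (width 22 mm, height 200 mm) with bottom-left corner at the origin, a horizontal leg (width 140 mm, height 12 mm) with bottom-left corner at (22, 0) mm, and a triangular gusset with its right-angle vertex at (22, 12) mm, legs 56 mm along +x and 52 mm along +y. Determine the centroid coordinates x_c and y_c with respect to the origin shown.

vertical leg: A = 22 × 200 = 4400.00, centroid at (11.00, 100.00).
horizontal leg: A = 140 × 12 = 1680.00, centroid at (92.00, 6.00).
gusset: A = ½·56·52 = 1456.00, centroid at (40.67, 29.33).
ΣA = 7536.00 mm², ΣAx_c = 262170.67 mm³, ΣAy_c = 492789.33 mm³.
x_c = 262170.67/7536.00 = 34.79 mm; y_c = 492789.33/7536.00 = 65.39 mm.

x_c = 34.79 mm, y_c = 65.39 mm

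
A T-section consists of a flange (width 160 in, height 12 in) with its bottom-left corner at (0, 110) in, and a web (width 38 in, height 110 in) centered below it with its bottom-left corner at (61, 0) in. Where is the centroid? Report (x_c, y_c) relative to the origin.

x_c = 80.00 in, y_c = 74.20 in

web: A = 38 × 110 = 4180.00, centroid at (80.00, 55.00).
flange: A = 160 × 12 = 1920.00, centroid at (80.00, 116.00).
ΣA = 6100.00 in², ΣAx_c = 488000.00 in³, ΣAy_c = 452620.00 in³.
x_c = 488000.00/6100.00 = 80.00 in; y_c = 452620.00/6100.00 = 74.20 in.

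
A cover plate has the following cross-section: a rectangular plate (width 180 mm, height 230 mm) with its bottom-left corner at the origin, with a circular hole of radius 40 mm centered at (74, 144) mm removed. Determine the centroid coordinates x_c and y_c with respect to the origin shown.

plate: A = 180 × 230 = 41400.00, centroid at (90.00, 115.00).
hole: A = −π·40² = -5026.55, centroid at (74.00, 144.00).
ΣA = 36373.45 mm²
ΣAx_c = (41400.00)(90.00) + (-5026.55)(74.00) = 3354035.43 mm³
ΣAy_c = (41400.00)(115.00) + (-5026.55)(144.00) = 4037177.05 mm³
x_c = 3354035.43 / 36373.45 = 92.21 mm
y_c = 4037177.05 / 36373.45 = 110.99 mm

x_c = 92.21 mm, y_c = 110.99 mm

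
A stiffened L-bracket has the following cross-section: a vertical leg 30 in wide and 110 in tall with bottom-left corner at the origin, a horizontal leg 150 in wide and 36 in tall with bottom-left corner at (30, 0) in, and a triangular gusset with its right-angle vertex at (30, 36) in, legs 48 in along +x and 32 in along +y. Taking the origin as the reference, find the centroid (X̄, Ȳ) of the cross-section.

vertical leg: A = 30 × 110 = 3300.00, centroid at (15.00, 55.00).
horizontal leg: A = 150 × 36 = 5400.00, centroid at (105.00, 18.00).
gusset: A = ½·48·32 = 768.00, centroid at (46.00, 46.67).
ΣA = 9468.00 in², ΣAX̄ = 651828.00 in³, ΣAȲ = 314540.00 in³.
X̄ = 651828.00/9468.00 = 68.85 in; Ȳ = 314540.00/9468.00 = 33.22 in.

X̄ = 68.85 in, Ȳ = 33.22 in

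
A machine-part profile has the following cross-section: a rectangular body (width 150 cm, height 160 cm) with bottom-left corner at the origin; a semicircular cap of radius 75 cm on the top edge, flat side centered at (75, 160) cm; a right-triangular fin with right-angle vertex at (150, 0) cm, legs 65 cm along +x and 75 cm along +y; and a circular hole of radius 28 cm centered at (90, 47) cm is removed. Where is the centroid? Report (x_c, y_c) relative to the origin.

x_c = 81.06 cm, y_c = 108.51 cm

rectangular body: A = 150 × 160 = 24000.00, centroid at (75.00, 80.00).
semicircular top: A = ½π·75² = 8835.73, centroid at (75.00, 191.83).
triangular fin: A = ½·65·75 = 2437.50, centroid at (171.67, 25.00).
hole: A = −π·28² = -2463.01, centroid at (90.00, 47.00).
ΣA = 32810.22 cm²
ΣAx_c = (24000.00)(75.00) + (8835.73)(75.00) + (2437.50)(171.67) + (-2463.01)(90.00) = 2659446.42 cm³
ΣAy_c = (24000.00)(80.00) + (8835.73)(191.83) + (2437.50)(25.00) + (-2463.01)(47.00) = 3560142.79 cm³
x_c = 2659446.42 / 32810.22 = 81.06 cm
y_c = 3560142.79 / 32810.22 = 108.51 cm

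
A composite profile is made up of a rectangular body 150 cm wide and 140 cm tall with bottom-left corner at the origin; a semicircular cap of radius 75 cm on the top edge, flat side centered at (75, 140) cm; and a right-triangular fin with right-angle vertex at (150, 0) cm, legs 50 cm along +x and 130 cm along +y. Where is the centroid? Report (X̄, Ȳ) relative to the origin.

rectangular body: A = 150 × 140 = 21000.00, centroid at (75.00, 70.00).
semicircular top: A = ½π·75² = 8835.73, centroid at (75.00, 171.83).
triangular fin: A = ½·50·130 = 3250.00, centroid at (166.67, 43.33).
ΣA = 33085.73 cm²
ΣAX̄ = (21000.00)(75.00) + (8835.73)(75.00) + (3250.00)(166.67) = 2779346.37 cm³
ΣAȲ = (21000.00)(70.00) + (8835.73)(171.83) + (3250.00)(43.33) = 3129085.44 cm³
X̄ = 2779346.37 / 33085.73 = 84.00 cm
Ȳ = 3129085.44 / 33085.73 = 94.58 cm

X̄ = 84.00 cm, Ȳ = 94.58 cm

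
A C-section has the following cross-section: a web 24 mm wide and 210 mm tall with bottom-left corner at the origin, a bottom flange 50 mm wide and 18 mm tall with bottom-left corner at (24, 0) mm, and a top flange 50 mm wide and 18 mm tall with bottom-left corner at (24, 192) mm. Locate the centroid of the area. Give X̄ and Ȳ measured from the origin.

web: A = 24 × 210 = 5040.00, centroid at (12.00, 105.00).
bottom flange: A = 50 × 18 = 900.00, centroid at (49.00, 9.00).
top flange: A = 50 × 18 = 900.00, centroid at (49.00, 201.00).
ΣA = 6840.00 mm²
ΣAX̄ = (5040.00)(12.00) + (900.00)(49.00) + (900.00)(49.00) = 148680.00 mm³
ΣAȲ = (5040.00)(105.00) + (900.00)(9.00) + (900.00)(201.00) = 718200.00 mm³
X̄ = 148680.00 / 6840.00 = 21.74 mm
Ȳ = 718200.00 / 6840.00 = 105.00 mm

X̄ = 21.74 mm, Ȳ = 105.00 mm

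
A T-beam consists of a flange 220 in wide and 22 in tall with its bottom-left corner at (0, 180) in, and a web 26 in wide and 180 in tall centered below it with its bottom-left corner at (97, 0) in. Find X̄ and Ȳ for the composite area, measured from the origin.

X̄ = 110.00 in, Ȳ = 141.35 in

web: A = 26 × 180 = 4680.00, centroid at (110.00, 90.00).
flange: A = 220 × 22 = 4840.00, centroid at (110.00, 191.00).
ΣA = 9520.00 in²
ΣAX̄ = (4680.00)(110.00) + (4840.00)(110.00) = 1047200.00 in³
ΣAȲ = (4680.00)(90.00) + (4840.00)(191.00) = 1345640.00 in³
X̄ = 1047200.00 / 9520.00 = 110.00 in
Ȳ = 1345640.00 / 9520.00 = 141.35 in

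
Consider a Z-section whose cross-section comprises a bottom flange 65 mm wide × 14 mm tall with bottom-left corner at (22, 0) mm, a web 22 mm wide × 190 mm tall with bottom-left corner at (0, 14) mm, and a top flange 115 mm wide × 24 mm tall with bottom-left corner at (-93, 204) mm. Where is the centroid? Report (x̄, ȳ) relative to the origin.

x̄ = -0.31 mm, ȳ = 134.80 mm

bottom flange: A = 65 × 14 = 910.00, centroid at (54.50, 7.00).
web: A = 22 × 190 = 4180.00, centroid at (11.00, 109.00).
top flange: A = 115 × 24 = 2760.00, centroid at (-35.50, 216.00).
ΣA = 7850.00 mm², ΣAx̄ = -2405.00 mm³, ΣAȳ = 1058150.00 mm³.
x̄ = -2405.00/7850.00 = -0.31 mm; ȳ = 1058150.00/7850.00 = 134.80 mm.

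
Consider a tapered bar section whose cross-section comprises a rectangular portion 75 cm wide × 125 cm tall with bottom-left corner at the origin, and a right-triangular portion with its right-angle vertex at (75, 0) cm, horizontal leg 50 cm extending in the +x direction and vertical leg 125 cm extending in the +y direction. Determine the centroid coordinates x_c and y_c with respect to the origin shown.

x_c = 51.04 cm, y_c = 57.29 cm

rectangular portion: A = 75 × 125 = 9375.00, centroid at (37.50, 62.50).
triangular portion: A = ½·50·125 = 3125.00, centroid at (91.67, 41.67).
ΣA = 12500.00 cm², ΣAx_c = 638020.83 cm³, ΣAy_c = 716145.83 cm³.
x_c = 638020.83/12500.00 = 51.04 cm; y_c = 716145.83/12500.00 = 57.29 cm.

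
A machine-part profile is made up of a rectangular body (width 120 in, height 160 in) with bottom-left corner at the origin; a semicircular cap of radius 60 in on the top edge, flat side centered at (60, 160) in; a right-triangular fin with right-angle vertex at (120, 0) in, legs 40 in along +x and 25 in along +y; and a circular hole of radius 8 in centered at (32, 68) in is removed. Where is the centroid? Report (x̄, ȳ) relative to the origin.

x̄ = 61.68 in, ȳ = 102.38 in

rectangular body: A = 120 × 160 = 19200.00, centroid at (60.00, 80.00).
semicircular top: A = ½π·60² = 5654.87, centroid at (60.00, 185.46).
triangular fin: A = ½·40·25 = 500.00, centroid at (133.33, 8.33).
hole: A = −π·8² = -201.06, centroid at (32.00, 68.00).
ΣA = 25153.80 in², ΣAx̄ = 1551524.69 in³, ΣAȳ = 2575273.14 in³.
x̄ = 1551524.69/25153.80 = 61.68 in; ȳ = 2575273.14/25153.80 = 102.38 in.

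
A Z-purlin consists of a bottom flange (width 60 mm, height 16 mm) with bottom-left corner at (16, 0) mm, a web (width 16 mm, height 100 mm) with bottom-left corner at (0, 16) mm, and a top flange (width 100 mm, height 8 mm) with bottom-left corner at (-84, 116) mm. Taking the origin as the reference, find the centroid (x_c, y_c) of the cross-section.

bottom flange: A = 60 × 16 = 960.00, centroid at (46.00, 8.00).
web: A = 16 × 100 = 1600.00, centroid at (8.00, 66.00).
top flange: A = 100 × 8 = 800.00, centroid at (-34.00, 120.00).
ΣA = 3360.00 mm²
ΣAx_c = (960.00)(46.00) + (1600.00)(8.00) + (800.00)(-34.00) = 29760.00 mm³
ΣAy_c = (960.00)(8.00) + (1600.00)(66.00) + (800.00)(120.00) = 209280.00 mm³
x_c = 29760.00 / 3360.00 = 8.86 mm
y_c = 209280.00 / 3360.00 = 62.29 mm

x_c = 8.86 mm, y_c = 62.29 mm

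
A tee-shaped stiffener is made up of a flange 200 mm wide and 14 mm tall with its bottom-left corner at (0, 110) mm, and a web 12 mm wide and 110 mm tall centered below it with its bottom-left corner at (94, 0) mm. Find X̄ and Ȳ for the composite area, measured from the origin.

X̄ = 100.00 mm, Ȳ = 97.14 mm

Part | A | x̄ᵢ | ȳᵢ | A·x̄ᵢ | A·ȳᵢ
web | 1320.00 | 100.00 | 55.00 | 132000.00 | 72600.00
flange | 2800.00 | 100.00 | 117.00 | 280000.00 | 327600.00
Σ | 4120.00 |  |  | 412000.00 | 400200.00
X̄ = 412000.00 / 4120.00 = 100.00 mm
Ȳ = 400200.00 / 4120.00 = 97.14 mm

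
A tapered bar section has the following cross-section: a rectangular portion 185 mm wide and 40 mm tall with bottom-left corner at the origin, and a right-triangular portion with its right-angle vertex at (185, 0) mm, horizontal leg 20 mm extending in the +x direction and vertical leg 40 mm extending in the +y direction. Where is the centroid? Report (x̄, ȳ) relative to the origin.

rectangular portion: A = 185 × 40 = 7400.00, centroid at (92.50, 20.00).
triangular portion: A = ½·20·40 = 400.00, centroid at (191.67, 13.33).
ΣA = 7800.00 mm², ΣAx̄ = 761166.67 mm³, ΣAȳ = 153333.33 mm³.
x̄ = 761166.67/7800.00 = 97.59 mm; ȳ = 153333.33/7800.00 = 19.66 mm.

x̄ = 97.59 mm, ȳ = 19.66 mm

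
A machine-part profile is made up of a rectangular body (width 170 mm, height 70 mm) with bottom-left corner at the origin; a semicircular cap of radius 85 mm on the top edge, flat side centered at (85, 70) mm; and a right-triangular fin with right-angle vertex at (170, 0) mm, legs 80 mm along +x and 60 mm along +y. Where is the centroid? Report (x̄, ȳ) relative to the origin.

x̄ = 95.45 mm, ȳ = 65.05 mm

rectangular body: A = 170 × 70 = 11900.00, centroid at (85.00, 35.00).
semicircular top: A = ½π·85² = 11349.00, centroid at (85.00, 106.08).
triangular fin: A = ½·80·60 = 2400.00, centroid at (196.67, 20.00).
ΣA = 25649.00 mm², ΣAx̄ = 2448165.29 mm³, ΣAȳ = 1668346.91 mm³.
x̄ = 2448165.29/25649.00 = 95.45 mm; ȳ = 1668346.91/25649.00 = 65.05 mm.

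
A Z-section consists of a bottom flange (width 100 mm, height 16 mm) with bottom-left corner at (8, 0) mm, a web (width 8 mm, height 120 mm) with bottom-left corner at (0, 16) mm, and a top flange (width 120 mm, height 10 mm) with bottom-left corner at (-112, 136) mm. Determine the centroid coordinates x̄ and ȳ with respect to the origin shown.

bottom flange: A = 100 × 16 = 1600.00, centroid at (58.00, 8.00).
web: A = 8 × 120 = 960.00, centroid at (4.00, 76.00).
top flange: A = 120 × 10 = 1200.00, centroid at (-52.00, 141.00).
ΣA = 3760.00 mm², ΣAx̄ = 34240.00 mm³, ΣAȳ = 254960.00 mm³.
x̄ = 34240.00/3760.00 = 9.11 mm; ȳ = 254960.00/3760.00 = 67.81 mm.

x̄ = 9.11 mm, ȳ = 67.81 mm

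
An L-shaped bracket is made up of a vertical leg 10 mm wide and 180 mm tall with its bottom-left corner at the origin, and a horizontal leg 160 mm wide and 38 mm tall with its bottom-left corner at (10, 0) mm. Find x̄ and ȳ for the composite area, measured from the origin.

x̄ = 70.58 mm, ȳ = 35.22 mm

vertical leg: A = 10 × 180 = 1800.00, centroid at (5.00, 90.00).
horizontal leg: A = 160 × 38 = 6080.00, centroid at (90.00, 19.00).
ΣA = 7880.00 mm², ΣAx̄ = 556200.00 mm³, ΣAȳ = 277520.00 mm³.
x̄ = 556200.00/7880.00 = 70.58 mm; ȳ = 277520.00/7880.00 = 35.22 mm.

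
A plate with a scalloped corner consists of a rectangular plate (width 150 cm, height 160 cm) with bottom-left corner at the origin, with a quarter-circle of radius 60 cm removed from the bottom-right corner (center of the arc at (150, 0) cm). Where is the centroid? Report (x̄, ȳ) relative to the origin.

plate: A = 150 × 160 = 24000.00, centroid at (75.00, 80.00).
removed quarter-circle: A = −¼π·60² = -2827.43, centroid at (124.54, 25.46).
ΣA = 21172.57 cm², ΣAx̄ = 1447884.99 cm³, ΣAȳ = 1848000.00 cm³.
x̄ = 1447884.99/21172.57 = 68.38 cm; ȳ = 1848000.00/21172.57 = 87.28 cm.

x̄ = 68.38 cm, ȳ = 87.28 cm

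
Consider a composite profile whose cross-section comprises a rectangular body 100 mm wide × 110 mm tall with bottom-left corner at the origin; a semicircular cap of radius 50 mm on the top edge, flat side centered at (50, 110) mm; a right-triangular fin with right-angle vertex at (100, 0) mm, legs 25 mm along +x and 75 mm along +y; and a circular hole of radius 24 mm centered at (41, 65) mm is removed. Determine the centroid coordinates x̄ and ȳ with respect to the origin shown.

rectangular body: A = 100 × 110 = 11000.00, centroid at (50.00, 55.00).
semicircular top: A = ½π·50² = 3926.99, centroid at (50.00, 131.22).
triangular fin: A = ½·25·75 = 937.50, centroid at (108.33, 25.00).
hole: A = −π·24² = -1809.56, centroid at (41.00, 65.00).
ΣA = 14054.93 mm²
ΣAx̄ = (11000.00)(50.00) + (3926.99)(50.00) + (937.50)(108.33) + (-1809.56)(41.00) = 773720.19 mm³
ΣAȳ = (11000.00)(55.00) + (3926.99)(131.22) + (937.50)(25.00) + (-1809.56)(65.00) = 1026118.59 mm³
x̄ = 773720.19 / 14054.93 = 55.05 mm
ȳ = 1026118.59 / 14054.93 = 73.01 mm

x̄ = 55.05 mm, ȳ = 73.01 mm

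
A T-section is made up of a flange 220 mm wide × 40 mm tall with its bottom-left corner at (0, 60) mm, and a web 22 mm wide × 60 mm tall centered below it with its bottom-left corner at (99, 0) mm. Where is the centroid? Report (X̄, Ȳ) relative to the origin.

X̄ = 110.00 mm, Ȳ = 73.48 mm

Part | A | x̄ᵢ | ȳᵢ | A·x̄ᵢ | A·ȳᵢ
web | 1320.00 | 110.00 | 30.00 | 145200.00 | 39600.00
flange | 8800.00 | 110.00 | 80.00 | 968000.00 | 704000.00
Σ | 10120.00 |  |  | 1113200.00 | 743600.00
X̄ = 1113200.00 / 10120.00 = 110.00 mm
Ȳ = 743600.00 / 10120.00 = 73.48 mm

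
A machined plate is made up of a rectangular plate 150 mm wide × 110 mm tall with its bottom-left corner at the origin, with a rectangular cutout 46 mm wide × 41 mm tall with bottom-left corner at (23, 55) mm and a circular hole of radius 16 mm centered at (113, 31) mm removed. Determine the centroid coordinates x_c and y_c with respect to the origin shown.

plate: A = 150 × 110 = 16500.00, centroid at (75.00, 55.00).
hole 1: A = −(46 × 41) = -1886.00, centroid at (46.00, 75.50).
hole 2: A = −π·16² = -804.25, centroid at (113.00, 31.00).
ΣA = 13809.75 mm², ΣAx_c = 1059864.01 mm³, ΣAy_c = 740175.32 mm³.
x_c = 1059864.01/13809.75 = 76.75 mm; y_c = 740175.32/13809.75 = 53.60 mm.

x_c = 76.75 mm, y_c = 53.60 mm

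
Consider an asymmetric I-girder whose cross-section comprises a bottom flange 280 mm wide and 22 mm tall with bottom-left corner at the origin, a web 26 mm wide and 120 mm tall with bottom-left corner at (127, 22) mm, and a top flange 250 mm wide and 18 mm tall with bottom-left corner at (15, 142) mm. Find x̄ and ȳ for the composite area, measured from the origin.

Part | A | x̄ᵢ | ȳᵢ | A·x̄ᵢ | A·ȳᵢ
bottom flange | 6160.00 | 140.00 | 11.00 | 862400.00 | 67760.00
web | 3120.00 | 140.00 | 82.00 | 436800.00 | 255840.00
top flange | 4500.00 | 140.00 | 151.00 | 630000.00 | 679500.00
Σ | 13780.00 |  |  | 1929200.00 | 1003100.00
x̄ = 1929200.00 / 13780.00 = 140.00 mm
ȳ = 1003100.00 / 13780.00 = 72.79 mm

x̄ = 140.00 mm, ȳ = 72.79 mm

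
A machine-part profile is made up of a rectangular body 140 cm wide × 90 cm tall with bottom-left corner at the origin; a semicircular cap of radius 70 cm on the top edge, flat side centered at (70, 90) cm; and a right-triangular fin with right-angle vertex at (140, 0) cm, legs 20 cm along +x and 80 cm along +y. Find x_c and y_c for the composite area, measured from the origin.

x_c = 72.91 cm, y_c = 71.56 cm

rectangular body: A = 140 × 90 = 12600.00, centroid at (70.00, 45.00).
semicircular top: A = ½π·70² = 7696.90, centroid at (70.00, 119.71).
triangular fin: A = ½·20·80 = 800.00, centroid at (146.67, 26.67).
ΣA = 21096.90 cm²
ΣAx_c = (12600.00)(70.00) + (7696.90)(70.00) + (800.00)(146.67) = 1538116.47 cm³
ΣAy_c = (12600.00)(45.00) + (7696.90)(119.71) + (800.00)(26.67) = 1509721.18 cm³
x_c = 1538116.47 / 21096.90 = 72.91 cm
y_c = 1509721.18 / 21096.90 = 71.56 cm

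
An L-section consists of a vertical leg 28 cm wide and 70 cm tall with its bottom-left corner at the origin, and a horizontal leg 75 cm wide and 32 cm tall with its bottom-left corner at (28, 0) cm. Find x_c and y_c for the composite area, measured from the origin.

x_c = 42.35 cm, y_c = 24.54 cm

Part | A | x̄ᵢ | ȳᵢ | A·x̄ᵢ | A·ȳᵢ
vertical leg | 1960.00 | 14.00 | 35.00 | 27440.00 | 68600.00
horizontal leg | 2400.00 | 65.50 | 16.00 | 157200.00 | 38400.00
Σ | 4360.00 |  |  | 184640.00 | 107000.00
x_c = 184640.00 / 4360.00 = 42.35 cm
y_c = 107000.00 / 4360.00 = 24.54 cm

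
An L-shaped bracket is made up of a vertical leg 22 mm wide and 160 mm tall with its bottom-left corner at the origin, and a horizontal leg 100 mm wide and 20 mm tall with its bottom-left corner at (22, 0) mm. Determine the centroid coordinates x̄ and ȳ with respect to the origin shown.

vertical leg: A = 22 × 160 = 3520.00, centroid at (11.00, 80.00).
horizontal leg: A = 100 × 20 = 2000.00, centroid at (72.00, 10.00).
ΣA = 5520.00 mm², ΣAx̄ = 182720.00 mm³, ΣAȳ = 301600.00 mm³.
x̄ = 182720.00/5520.00 = 33.10 mm; ȳ = 301600.00/5520.00 = 54.64 mm.

x̄ = 33.10 mm, ȳ = 54.64 mm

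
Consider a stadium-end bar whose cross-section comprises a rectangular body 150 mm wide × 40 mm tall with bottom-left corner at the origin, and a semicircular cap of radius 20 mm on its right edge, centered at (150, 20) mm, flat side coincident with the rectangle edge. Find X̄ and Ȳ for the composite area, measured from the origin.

X̄ = 82.91 mm, Ȳ = 20.00 mm

rectangular body: A = 150 × 40 = 6000.00, centroid at (75.00, 20.00).
semicircular end: A = ½π·20² = 628.32, centroid at (158.49, 20.00).
ΣA = 6628.32 mm²
ΣAX̄ = (6000.00)(75.00) + (628.32)(158.49) = 549581.11 mm³
ΣAȲ = (6000.00)(20.00) + (628.32)(20.00) = 132566.37 mm³
X̄ = 549581.11 / 6628.32 = 82.91 mm
Ȳ = 132566.37 / 6628.32 = 20.00 mm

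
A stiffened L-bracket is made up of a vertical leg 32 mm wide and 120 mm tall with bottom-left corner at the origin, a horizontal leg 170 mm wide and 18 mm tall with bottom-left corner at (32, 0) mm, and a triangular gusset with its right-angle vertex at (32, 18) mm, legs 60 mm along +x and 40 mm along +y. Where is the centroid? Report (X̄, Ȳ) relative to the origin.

X̄ = 59.49 mm, Ȳ = 36.49 mm

Part | A | x̄ᵢ | ȳᵢ | A·x̄ᵢ | A·ȳᵢ
vertical leg | 3840.00 | 16.00 | 60.00 | 61440.00 | 230400.00
horizontal leg | 3060.00 | 117.00 | 9.00 | 358020.00 | 27540.00
gusset | 1200.00 | 52.00 | 31.33 | 62400.00 | 37600.00
Σ | 8100.00 |  |  | 481860.00 | 295540.00
X̄ = 481860.00 / 8100.00 = 59.49 mm
Ȳ = 295540.00 / 8100.00 = 36.49 mm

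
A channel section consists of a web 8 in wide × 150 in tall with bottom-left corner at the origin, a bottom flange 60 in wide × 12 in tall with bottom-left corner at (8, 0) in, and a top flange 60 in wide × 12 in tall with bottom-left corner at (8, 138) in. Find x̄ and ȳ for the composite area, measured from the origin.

web: A = 8 × 150 = 1200.00, centroid at (4.00, 75.00).
bottom flange: A = 60 × 12 = 720.00, centroid at (38.00, 6.00).
top flange: A = 60 × 12 = 720.00, centroid at (38.00, 144.00).
ΣA = 2640.00 in², ΣAx̄ = 59520.00 in³, ΣAȳ = 198000.00 in³.
x̄ = 59520.00/2640.00 = 22.55 in; ȳ = 198000.00/2640.00 = 75.00 in.

x̄ = 22.55 in, ȳ = 75.00 in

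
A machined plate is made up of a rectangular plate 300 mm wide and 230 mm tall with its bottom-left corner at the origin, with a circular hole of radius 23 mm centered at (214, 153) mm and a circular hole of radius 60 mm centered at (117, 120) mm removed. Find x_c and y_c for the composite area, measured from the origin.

plate: A = 300 × 230 = 69000.00, centroid at (150.00, 115.00).
hole 1: A = −π·23² = -1661.90, centroid at (214.00, 153.00).
hole 2: A = −π·60² = -11309.73, centroid at (117.00, 120.00).
ΣA = 56028.36 mm², ΣAx_c = 8671114.04 mm³, ΣAy_c = 6323560.89 mm³.
x_c = 8671114.04/56028.36 = 154.76 mm; y_c = 6323560.89/56028.36 = 112.86 mm.

x_c = 154.76 mm, y_c = 112.86 mm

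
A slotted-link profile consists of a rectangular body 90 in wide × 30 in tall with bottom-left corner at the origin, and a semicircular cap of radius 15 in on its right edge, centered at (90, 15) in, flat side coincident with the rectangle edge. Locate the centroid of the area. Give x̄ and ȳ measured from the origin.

x̄ = 50.95 in, ȳ = 15.00 in

rectangular body: A = 90 × 30 = 2700.00, centroid at (45.00, 15.00).
semicircular end: A = ½π·15² = 353.43, centroid at (96.37, 15.00).
ΣA = 3053.43 in², ΣAx̄ = 155558.63 in³, ΣAȳ = 45801.44 in³.
x̄ = 155558.63/3053.43 = 50.95 in; ȳ = 45801.44/3053.43 = 15.00 in.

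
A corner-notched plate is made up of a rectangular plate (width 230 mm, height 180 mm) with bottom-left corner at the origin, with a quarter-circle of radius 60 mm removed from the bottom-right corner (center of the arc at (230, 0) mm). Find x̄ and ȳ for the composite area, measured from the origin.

plate: A = 230 × 180 = 41400.00, centroid at (115.00, 90.00).
removed quarter-circle: A = −¼π·60² = -2827.43, centroid at (204.54, 25.46).
ΣA = 38572.57 mm², ΣAx̄ = 4182690.32 mm³, ΣAȳ = 3654000.00 mm³.
x̄ = 4182690.32/38572.57 = 108.44 mm; ȳ = 3654000.00/38572.57 = 94.73 mm.

x̄ = 108.44 mm, ȳ = 94.73 mm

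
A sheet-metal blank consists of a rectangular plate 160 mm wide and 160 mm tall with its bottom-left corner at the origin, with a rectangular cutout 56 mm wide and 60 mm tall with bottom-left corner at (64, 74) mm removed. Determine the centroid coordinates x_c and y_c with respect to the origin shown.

Part | A | x̄ᵢ | ȳᵢ | A·x̄ᵢ | A·ȳᵢ
plate | 25600.00 | 80.00 | 80.00 | 2048000.00 | 2048000.00
hole | -3360.00 | 92.00 | 104.00 | -309120.00 | -349440.00
Σ | 22240.00 |  |  | 1738880.00 | 1698560.00
x_c = 1738880.00 / 22240.00 = 78.19 mm
y_c = 1698560.00 / 22240.00 = 76.37 mm

x_c = 78.19 mm, y_c = 76.37 mm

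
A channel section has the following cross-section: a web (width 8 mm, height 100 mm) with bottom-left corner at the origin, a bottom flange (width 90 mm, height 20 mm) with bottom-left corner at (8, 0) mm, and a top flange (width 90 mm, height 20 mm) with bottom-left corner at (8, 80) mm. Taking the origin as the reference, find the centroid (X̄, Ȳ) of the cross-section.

X̄ = 44.09 mm, Ȳ = 50.00 mm

Part | A | x̄ᵢ | ȳᵢ | A·x̄ᵢ | A·ȳᵢ
web | 800.00 | 4.00 | 50.00 | 3200.00 | 40000.00
bottom flange | 1800.00 | 53.00 | 10.00 | 95400.00 | 18000.00
top flange | 1800.00 | 53.00 | 90.00 | 95400.00 | 162000.00
Σ | 4400.00 |  |  | 194000.00 | 220000.00
X̄ = 194000.00 / 4400.00 = 44.09 mm
Ȳ = 220000.00 / 4400.00 = 50.00 mm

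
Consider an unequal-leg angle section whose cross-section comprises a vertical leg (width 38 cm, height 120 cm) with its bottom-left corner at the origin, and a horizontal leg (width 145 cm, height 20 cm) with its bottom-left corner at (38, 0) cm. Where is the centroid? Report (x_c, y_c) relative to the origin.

x_c = 54.57 cm, y_c = 40.56 cm

vertical leg: A = 38 × 120 = 4560.00, centroid at (19.00, 60.00).
horizontal leg: A = 145 × 20 = 2900.00, centroid at (110.50, 10.00).
ΣA = 7460.00 cm²
ΣAx_c = (4560.00)(19.00) + (2900.00)(110.50) = 407090.00 cm³
ΣAy_c = (4560.00)(60.00) + (2900.00)(10.00) = 302600.00 cm³
x_c = 407090.00 / 7460.00 = 54.57 cm
y_c = 302600.00 / 7460.00 = 40.56 cm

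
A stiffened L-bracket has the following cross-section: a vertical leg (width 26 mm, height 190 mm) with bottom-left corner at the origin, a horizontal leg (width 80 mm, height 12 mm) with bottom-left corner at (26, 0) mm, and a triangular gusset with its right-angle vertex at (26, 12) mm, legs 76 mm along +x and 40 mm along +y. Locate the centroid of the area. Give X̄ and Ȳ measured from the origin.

Part | A | x̄ᵢ | ȳᵢ | A·x̄ᵢ | A·ȳᵢ
vertical leg | 4940.00 | 13.00 | 95.00 | 64220.00 | 469300.00
horizontal leg | 960.00 | 66.00 | 6.00 | 63360.00 | 5760.00
gusset | 1520.00 | 51.33 | 25.33 | 78026.67 | 38506.67
Σ | 7420.00 |  |  | 205606.67 | 513566.67
X̄ = 205606.67 / 7420.00 = 27.71 mm
Ȳ = 513566.67 / 7420.00 = 69.21 mm

X̄ = 27.71 mm, Ȳ = 69.21 mm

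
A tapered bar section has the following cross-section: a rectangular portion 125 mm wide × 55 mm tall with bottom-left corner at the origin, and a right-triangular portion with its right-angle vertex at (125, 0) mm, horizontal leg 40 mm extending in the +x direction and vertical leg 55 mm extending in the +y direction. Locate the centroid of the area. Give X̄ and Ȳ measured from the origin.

rectangular portion: A = 125 × 55 = 6875.00, centroid at (62.50, 27.50).
triangular portion: A = ½·40·55 = 1100.00, centroid at (138.33, 18.33).
ΣA = 7975.00 mm², ΣAX̄ = 581854.17 mm³, ΣAȲ = 209229.17 mm³.
X̄ = 581854.17/7975.00 = 72.96 mm; Ȳ = 209229.17/7975.00 = 26.24 mm.

X̄ = 72.96 mm, Ȳ = 26.24 mm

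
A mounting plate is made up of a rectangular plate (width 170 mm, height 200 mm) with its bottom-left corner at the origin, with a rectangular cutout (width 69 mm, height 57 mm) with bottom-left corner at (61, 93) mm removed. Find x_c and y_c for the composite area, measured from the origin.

plate: A = 170 × 200 = 34000.00, centroid at (85.00, 100.00).
hole: A = −(69 × 57) = -3933.00, centroid at (95.50, 121.50).
ΣA = 30067.00 mm²
ΣAx_c = (34000.00)(85.00) + (-3933.00)(95.50) = 2514398.50 mm³
ΣAy_c = (34000.00)(100.00) + (-3933.00)(121.50) = 2922140.50 mm³
x_c = 2514398.50 / 30067.00 = 83.63 mm
y_c = 2922140.50 / 30067.00 = 97.19 mm

x_c = 83.63 mm, y_c = 97.19 mm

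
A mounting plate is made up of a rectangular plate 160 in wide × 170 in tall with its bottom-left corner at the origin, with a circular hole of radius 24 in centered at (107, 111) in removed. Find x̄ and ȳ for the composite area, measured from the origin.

plate: A = 160 × 170 = 27200.00, centroid at (80.00, 85.00).
hole: A = −π·24² = -1809.56, centroid at (107.00, 111.00).
ΣA = 25390.44 in², ΣAx̄ = 1982377.36 in³, ΣAȳ = 2111139.13 in³.
x̄ = 1982377.36/25390.44 = 78.08 in; ȳ = 2111139.13/25390.44 = 83.15 in.

x̄ = 78.08 in, ȳ = 83.15 in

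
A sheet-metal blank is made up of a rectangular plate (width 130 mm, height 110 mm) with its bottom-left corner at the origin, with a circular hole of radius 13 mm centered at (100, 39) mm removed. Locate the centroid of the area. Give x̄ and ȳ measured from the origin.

x̄ = 63.65 mm, ȳ = 55.62 mm

plate: A = 130 × 110 = 14300.00, centroid at (65.00, 55.00).
hole: A = −π·13² = -530.93, centroid at (100.00, 39.00).
ΣA = 13769.07 mm²
ΣAx̄ = (14300.00)(65.00) + (-530.93)(100.00) = 876407.08 mm³
ΣAȳ = (14300.00)(55.00) + (-530.93)(39.00) = 765793.76 mm³
x̄ = 876407.08 / 13769.07 = 63.65 mm
ȳ = 765793.76 / 13769.07 = 55.62 mm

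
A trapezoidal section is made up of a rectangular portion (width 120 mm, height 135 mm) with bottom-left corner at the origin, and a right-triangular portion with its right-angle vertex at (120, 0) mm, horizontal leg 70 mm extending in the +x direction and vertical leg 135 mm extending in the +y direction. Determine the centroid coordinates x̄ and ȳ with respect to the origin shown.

x̄ = 78.82 mm, ȳ = 62.42 mm

Part | A | x̄ᵢ | ȳᵢ | A·x̄ᵢ | A·ȳᵢ
rectangular portion | 16200.00 | 60.00 | 67.50 | 972000.00 | 1093500.00
triangular portion | 4725.00 | 143.33 | 45.00 | 677250.00 | 212625.00
Σ | 20925.00 |  |  | 1649250.00 | 1306125.00
x̄ = 1649250.00 / 20925.00 = 78.82 mm
ȳ = 1306125.00 / 20925.00 = 62.42 mm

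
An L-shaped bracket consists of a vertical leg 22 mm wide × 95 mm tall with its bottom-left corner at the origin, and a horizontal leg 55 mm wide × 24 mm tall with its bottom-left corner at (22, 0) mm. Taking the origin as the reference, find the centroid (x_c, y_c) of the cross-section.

x_c = 25.90 mm, y_c = 33.76 mm

Part | A | x̄ᵢ | ȳᵢ | A·x̄ᵢ | A·ȳᵢ
vertical leg | 2090.00 | 11.00 | 47.50 | 22990.00 | 99275.00
horizontal leg | 1320.00 | 49.50 | 12.00 | 65340.00 | 15840.00
Σ | 3410.00 |  |  | 88330.00 | 115115.00
x_c = 88330.00 / 3410.00 = 25.90 mm
y_c = 115115.00 / 3410.00 = 33.76 mm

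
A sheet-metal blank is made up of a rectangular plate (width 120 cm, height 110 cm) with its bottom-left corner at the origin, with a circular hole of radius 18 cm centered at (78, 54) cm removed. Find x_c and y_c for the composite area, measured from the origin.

plate: A = 120 × 110 = 13200.00, centroid at (60.00, 55.00).
hole: A = −π·18² = -1017.88, centroid at (78.00, 54.00).
ΣA = 12182.12 cm², ΣAx_c = 712605.67 cm³, ΣAy_c = 671034.69 cm³.
x_c = 712605.67/12182.12 = 58.50 cm; y_c = 671034.69/12182.12 = 55.08 cm.

x_c = 58.50 cm, y_c = 55.08 cm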